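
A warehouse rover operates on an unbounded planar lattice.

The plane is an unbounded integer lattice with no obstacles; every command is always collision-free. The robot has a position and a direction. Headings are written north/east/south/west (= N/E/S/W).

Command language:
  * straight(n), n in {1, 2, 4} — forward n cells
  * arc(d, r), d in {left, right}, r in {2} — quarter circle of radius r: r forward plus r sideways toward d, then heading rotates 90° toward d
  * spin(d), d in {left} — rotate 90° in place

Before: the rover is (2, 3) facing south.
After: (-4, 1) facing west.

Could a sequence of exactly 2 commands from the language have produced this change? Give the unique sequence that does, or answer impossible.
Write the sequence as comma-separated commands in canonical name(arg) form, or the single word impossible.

arc(right, 2), straight(4)

key: order matters: swapping arc(right, 2) and straight(4) lands elsewhere
t0: (2, 3) facing south
t=1 arc(right, 2) ⇒ (0, 1) facing west
t=2 straight(4) ⇒ (-4, 1) facing west
no rival 2-sequence matches.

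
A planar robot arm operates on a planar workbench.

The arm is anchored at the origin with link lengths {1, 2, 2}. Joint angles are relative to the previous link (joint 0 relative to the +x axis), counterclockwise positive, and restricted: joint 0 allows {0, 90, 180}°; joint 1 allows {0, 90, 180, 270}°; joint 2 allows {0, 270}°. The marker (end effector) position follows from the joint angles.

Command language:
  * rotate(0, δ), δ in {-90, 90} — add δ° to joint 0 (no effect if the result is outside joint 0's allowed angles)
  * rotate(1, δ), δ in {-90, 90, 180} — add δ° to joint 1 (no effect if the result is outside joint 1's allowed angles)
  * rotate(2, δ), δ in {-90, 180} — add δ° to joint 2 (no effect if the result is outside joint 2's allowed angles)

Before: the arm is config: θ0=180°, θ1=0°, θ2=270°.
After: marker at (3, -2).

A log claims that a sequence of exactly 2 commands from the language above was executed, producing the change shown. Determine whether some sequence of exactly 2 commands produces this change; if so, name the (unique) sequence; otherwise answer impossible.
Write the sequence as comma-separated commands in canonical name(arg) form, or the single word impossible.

t0: config: θ0=180°, θ1=0°, θ2=270°
1. rotate(0, -90) → config: θ0=90°, θ1=0°, θ2=270°
2. rotate(0, -90) → config: θ0=0°, θ1=0°, θ2=270°
uniquely the one of 49 2-step routes that fits.

rotate(0, -90), rotate(0, -90)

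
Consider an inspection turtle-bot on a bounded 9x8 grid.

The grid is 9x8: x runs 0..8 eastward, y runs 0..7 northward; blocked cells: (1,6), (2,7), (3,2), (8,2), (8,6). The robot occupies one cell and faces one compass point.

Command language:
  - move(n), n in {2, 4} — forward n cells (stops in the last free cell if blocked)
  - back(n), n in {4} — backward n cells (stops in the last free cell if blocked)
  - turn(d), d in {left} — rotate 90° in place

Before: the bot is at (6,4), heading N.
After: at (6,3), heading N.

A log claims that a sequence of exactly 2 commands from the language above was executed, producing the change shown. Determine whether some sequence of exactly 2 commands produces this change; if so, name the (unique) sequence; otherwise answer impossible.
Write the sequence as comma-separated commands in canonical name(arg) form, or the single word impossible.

move(4), back(4)

key: heading stays N — no command in the sequence turns
start: at (6,4), heading N
t=1 move(4) ⇒ at (6,7), heading N
t=2 back(4) ⇒ at (6,3), heading N
no other 2-command option fits: unique.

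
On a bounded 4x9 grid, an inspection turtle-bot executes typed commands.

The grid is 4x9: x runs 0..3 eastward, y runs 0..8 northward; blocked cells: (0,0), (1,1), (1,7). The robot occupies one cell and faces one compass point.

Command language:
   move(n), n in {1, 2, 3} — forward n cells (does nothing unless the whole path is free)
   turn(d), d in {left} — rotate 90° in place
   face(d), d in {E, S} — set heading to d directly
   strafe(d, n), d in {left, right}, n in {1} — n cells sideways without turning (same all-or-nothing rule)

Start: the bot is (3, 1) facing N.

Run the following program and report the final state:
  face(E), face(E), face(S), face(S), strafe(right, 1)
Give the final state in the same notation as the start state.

from: (3, 1) facing N
[1] after face(E): (3, 1) facing E
[2] after face(E): (3, 1) facing E
[3] after face(S): (3, 1) facing S
[4] after face(S): (3, 1) facing S
[5] after strafe(right, 1): (2, 1) facing S

(2, 1) facing S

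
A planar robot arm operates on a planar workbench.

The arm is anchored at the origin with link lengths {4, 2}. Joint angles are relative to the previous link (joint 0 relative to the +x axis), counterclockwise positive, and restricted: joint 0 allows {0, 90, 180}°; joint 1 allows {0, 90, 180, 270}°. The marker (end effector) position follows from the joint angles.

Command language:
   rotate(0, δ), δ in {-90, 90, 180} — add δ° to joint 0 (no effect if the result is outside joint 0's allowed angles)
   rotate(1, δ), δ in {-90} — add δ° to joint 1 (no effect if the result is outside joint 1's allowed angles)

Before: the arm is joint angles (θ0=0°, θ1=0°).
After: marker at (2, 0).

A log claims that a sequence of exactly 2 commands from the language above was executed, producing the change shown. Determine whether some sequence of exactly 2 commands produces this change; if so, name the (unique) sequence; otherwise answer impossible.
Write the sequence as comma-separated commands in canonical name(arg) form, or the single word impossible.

start: joint angles (θ0=0°, θ1=0°)
1. rotate(1, -90) → joint angles (θ0=0°, θ1=270°)
2. rotate(1, -90) → joint angles (θ0=0°, θ1=180°)
no rival 2-sequence matches.

rotate(1, -90), rotate(1, -90)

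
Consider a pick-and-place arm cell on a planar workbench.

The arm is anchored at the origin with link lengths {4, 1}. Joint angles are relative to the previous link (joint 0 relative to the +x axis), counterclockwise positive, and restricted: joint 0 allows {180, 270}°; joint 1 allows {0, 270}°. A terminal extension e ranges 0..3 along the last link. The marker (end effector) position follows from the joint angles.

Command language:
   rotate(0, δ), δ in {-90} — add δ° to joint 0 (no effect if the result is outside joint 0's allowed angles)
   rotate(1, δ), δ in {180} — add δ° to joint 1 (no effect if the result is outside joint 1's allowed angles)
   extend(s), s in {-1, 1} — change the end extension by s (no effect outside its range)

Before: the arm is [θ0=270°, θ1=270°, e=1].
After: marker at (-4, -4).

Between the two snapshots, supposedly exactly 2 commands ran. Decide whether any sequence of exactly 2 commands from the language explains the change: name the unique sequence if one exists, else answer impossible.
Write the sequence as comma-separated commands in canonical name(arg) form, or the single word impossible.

start: [θ0=270°, θ1=270°, e=1]
t=1 extend(1) ⇒ [θ0=270°, θ1=270°, e=2]
t=2 extend(1) ⇒ [θ0=270°, θ1=270°, e=3]
uniquely the one of 16 2-step routes that fits.

extend(1), extend(1)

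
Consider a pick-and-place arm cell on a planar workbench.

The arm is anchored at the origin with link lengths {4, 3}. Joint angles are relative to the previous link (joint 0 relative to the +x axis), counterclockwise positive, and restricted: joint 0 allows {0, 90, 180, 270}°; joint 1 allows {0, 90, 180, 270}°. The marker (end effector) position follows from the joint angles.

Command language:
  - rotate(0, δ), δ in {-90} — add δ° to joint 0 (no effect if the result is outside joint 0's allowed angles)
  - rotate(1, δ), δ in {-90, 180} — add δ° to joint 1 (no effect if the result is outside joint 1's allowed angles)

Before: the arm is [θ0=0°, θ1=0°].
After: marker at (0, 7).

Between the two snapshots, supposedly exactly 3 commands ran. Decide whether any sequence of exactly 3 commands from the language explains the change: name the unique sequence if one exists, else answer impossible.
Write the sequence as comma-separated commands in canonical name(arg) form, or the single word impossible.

start: [θ0=0°, θ1=0°]
[1] after rotate(0, -90): [θ0=270°, θ1=0°]
[2] after rotate(0, -90): [θ0=180°, θ1=0°]
[3] after rotate(0, -90): [θ0=90°, θ1=0°]
no other 3-command option fits: unique.

rotate(0, -90), rotate(0, -90), rotate(0, -90)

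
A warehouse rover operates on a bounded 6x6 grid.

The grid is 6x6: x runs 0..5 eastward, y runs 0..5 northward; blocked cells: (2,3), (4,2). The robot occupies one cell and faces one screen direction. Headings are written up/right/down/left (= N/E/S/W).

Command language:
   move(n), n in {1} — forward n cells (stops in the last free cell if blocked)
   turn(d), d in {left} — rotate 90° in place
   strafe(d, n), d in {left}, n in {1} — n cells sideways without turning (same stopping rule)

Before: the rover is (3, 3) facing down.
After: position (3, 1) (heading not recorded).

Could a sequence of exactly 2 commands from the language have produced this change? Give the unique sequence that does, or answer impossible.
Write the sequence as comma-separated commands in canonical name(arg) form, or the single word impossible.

from: (3, 3) facing down
t=1 move(1) ⇒ (3, 2) facing down
t=2 move(1) ⇒ (3, 1) facing down
no other 2-command option fits: unique.

move(1), move(1)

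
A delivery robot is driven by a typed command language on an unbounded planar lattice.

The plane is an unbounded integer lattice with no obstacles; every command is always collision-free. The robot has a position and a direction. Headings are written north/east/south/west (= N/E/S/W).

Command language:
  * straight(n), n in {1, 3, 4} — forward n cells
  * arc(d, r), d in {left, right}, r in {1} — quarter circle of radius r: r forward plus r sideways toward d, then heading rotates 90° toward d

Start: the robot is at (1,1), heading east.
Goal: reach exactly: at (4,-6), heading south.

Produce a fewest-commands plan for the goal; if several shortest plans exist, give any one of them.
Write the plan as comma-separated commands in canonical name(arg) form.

initial: at (1,1), heading east
[1] after arc(right, 1): at (2,0), heading south
[2] after straight(4): at (2,-4), heading south
[3] after arc(left, 1): at (3,-5), heading east
[4] after arc(right, 1): at (4,-6), heading south
no 3-step plan works, so 4 is optimal.

arc(right, 1), straight(4), arc(left, 1), arc(right, 1)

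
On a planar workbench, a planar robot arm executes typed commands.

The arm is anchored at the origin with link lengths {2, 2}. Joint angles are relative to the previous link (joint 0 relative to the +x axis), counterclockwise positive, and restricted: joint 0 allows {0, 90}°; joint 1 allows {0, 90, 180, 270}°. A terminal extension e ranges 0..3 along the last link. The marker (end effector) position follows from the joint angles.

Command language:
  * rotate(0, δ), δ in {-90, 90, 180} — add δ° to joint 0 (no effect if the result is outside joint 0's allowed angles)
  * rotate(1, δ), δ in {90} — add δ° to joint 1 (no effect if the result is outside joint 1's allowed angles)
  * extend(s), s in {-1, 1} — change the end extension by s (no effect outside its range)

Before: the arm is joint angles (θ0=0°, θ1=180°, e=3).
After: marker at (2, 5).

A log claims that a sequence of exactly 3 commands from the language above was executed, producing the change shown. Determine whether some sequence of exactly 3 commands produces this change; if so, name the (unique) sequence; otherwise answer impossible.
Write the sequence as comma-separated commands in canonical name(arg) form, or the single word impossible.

from: joint angles (θ0=0°, θ1=180°, e=3)
[1] after rotate(1, 90): joint angles (θ0=0°, θ1=270°, e=3)
[2] after rotate(1, 90): joint angles (θ0=0°, θ1=0°, e=3)
[3] after rotate(1, 90): joint angles (θ0=0°, θ1=90°, e=3)
no other 3-command option fits: unique.

rotate(1, 90), rotate(1, 90), rotate(1, 90)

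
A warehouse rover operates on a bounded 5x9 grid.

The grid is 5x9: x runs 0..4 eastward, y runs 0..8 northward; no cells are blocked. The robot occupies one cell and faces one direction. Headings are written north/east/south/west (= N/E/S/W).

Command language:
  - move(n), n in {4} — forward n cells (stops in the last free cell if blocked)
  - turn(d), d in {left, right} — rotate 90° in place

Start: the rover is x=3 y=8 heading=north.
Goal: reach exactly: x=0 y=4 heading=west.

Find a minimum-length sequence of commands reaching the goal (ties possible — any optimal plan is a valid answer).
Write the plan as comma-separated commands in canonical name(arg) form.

from: x=3 y=8 heading=north
step 1 (turn(left)): x=3 y=8 heading=west
step 2 (move(4)): x=0 y=8 heading=west
step 3 (turn(left)): x=0 y=8 heading=south
step 4 (move(4)): x=0 y=4 heading=south
step 5 (turn(right)): x=0 y=4 heading=west
minimal: 5 command(s), checked below 5.

turn(left), move(4), turn(left), move(4), turn(right)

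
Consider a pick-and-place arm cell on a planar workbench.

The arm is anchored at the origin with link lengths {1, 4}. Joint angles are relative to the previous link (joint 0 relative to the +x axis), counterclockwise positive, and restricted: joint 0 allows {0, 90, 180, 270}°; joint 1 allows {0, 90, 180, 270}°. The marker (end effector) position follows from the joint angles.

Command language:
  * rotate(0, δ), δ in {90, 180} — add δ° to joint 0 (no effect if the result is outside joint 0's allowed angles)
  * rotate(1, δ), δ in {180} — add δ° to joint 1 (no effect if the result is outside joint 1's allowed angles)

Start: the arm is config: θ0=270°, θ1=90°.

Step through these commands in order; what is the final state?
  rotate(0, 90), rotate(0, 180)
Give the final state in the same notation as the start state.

config: θ0=180°, θ1=90°

initial: config: θ0=270°, θ1=90°
[1] after rotate(0, 90): config: θ0=0°, θ1=90°
[2] after rotate(0, 180): config: θ0=180°, θ1=90°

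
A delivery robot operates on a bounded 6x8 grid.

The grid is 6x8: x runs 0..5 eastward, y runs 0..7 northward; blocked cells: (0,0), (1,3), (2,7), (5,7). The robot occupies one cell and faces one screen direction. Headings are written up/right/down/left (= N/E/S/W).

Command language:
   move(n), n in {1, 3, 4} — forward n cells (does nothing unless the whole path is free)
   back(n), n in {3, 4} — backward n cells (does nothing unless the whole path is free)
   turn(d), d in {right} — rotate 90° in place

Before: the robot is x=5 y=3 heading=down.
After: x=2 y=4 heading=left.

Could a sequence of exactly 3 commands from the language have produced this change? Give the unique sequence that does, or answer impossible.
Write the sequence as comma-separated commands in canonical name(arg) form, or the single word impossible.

checked all 3-command options: none fits.

impossible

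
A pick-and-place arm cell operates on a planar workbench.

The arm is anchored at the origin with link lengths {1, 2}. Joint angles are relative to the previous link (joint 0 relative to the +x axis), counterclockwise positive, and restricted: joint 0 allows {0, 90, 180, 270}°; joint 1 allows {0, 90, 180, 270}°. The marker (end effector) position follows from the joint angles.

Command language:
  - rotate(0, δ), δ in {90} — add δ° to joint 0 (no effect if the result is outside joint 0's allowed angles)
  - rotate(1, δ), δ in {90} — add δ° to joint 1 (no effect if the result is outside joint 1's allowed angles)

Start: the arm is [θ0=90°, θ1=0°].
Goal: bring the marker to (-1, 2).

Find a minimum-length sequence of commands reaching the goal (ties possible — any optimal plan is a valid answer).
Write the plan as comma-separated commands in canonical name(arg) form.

t0: [θ0=90°, θ1=0°]
t=1 rotate(0, 90) ⇒ [θ0=180°, θ1=0°]
t=2 rotate(1, 90) ⇒ [θ0=180°, θ1=90°]
t=3 rotate(1, 90) ⇒ [θ0=180°, θ1=180°]
t=4 rotate(1, 90) ⇒ [θ0=180°, θ1=270°]
shorter routes all fall short; 4 is best.

rotate(0, 90), rotate(1, 90), rotate(1, 90), rotate(1, 90)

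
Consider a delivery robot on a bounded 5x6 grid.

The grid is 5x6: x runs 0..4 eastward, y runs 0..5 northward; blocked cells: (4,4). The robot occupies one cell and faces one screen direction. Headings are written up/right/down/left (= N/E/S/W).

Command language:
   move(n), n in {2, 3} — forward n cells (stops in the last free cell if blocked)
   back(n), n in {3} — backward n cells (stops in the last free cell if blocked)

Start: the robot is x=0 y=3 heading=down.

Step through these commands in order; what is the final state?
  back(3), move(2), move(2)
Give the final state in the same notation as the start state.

t0: x=0 y=3 heading=down
t=1 back(3) ⇒ x=0 y=5 heading=down
t=2 move(2) ⇒ x=0 y=3 heading=down
t=3 move(2) ⇒ x=0 y=1 heading=down

x=0 y=1 heading=down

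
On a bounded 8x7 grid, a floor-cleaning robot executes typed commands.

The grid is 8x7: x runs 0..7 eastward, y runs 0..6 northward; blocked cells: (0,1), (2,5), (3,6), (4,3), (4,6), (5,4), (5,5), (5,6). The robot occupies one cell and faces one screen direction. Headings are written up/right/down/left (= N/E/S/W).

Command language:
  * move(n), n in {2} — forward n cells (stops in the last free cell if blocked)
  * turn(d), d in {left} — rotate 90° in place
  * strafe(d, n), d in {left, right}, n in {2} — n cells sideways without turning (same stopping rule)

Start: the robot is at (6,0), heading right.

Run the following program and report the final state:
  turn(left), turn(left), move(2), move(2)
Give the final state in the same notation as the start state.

from: at (6,0), heading right
1. turn(left) → at (6,0), heading up
2. turn(left) → at (6,0), heading left
3. move(2) → at (4,0), heading left
4. move(2) → at (2,0), heading left

at (2,0), heading left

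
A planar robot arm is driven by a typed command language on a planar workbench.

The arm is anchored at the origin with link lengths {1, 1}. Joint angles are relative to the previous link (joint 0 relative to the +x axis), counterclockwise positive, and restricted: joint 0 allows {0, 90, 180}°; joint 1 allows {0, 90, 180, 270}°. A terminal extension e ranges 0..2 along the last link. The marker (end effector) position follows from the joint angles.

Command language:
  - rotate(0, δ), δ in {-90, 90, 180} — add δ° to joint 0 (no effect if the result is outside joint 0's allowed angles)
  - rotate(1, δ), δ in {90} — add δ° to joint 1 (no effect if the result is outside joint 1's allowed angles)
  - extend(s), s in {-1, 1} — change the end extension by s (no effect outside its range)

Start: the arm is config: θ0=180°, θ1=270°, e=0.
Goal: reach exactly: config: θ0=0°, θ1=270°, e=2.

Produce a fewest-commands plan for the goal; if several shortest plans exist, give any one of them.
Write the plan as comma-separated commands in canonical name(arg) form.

extend(1), extend(1), rotate(0, 180)

start: config: θ0=180°, θ1=270°, e=0
t=1 extend(1) ⇒ config: θ0=180°, θ1=270°, e=1
t=2 extend(1) ⇒ config: θ0=180°, θ1=270°, e=2
t=3 rotate(0, 180) ⇒ config: θ0=0°, θ1=270°, e=2
minimal: 3 command(s), checked below 3.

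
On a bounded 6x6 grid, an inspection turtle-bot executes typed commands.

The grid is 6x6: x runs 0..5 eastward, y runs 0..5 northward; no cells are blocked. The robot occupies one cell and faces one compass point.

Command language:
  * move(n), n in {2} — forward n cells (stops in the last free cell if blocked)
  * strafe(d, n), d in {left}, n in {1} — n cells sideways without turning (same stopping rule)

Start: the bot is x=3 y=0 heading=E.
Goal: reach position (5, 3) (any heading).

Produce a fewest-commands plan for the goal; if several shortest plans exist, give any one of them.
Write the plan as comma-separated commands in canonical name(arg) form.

from: x=3 y=0 heading=E
step 1 (strafe(left, 1)): x=3 y=1 heading=E
step 2 (strafe(left, 1)): x=3 y=2 heading=E
step 3 (strafe(left, 1)): x=3 y=3 heading=E
step 4 (move(2)): x=5 y=3 heading=E
nothing shorter than 4 reaches the goal.

strafe(left, 1), strafe(left, 1), strafe(left, 1), move(2)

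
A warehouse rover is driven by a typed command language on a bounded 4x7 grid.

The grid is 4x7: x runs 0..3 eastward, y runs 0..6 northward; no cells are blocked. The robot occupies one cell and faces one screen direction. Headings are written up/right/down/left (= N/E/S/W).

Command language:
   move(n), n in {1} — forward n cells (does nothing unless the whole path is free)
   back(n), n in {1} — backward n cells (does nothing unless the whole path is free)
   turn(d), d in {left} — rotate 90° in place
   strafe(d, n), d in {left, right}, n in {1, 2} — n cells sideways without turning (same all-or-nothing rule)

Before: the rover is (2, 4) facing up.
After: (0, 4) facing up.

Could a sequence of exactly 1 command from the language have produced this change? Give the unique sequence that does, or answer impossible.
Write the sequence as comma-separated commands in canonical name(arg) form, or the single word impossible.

key: heading stays N — the single command does not turn
initial: (2, 4) facing up
[1] after strafe(left, 2): (0, 4) facing up
uniquely the one of 7 1-step routes that fits.

strafe(left, 2)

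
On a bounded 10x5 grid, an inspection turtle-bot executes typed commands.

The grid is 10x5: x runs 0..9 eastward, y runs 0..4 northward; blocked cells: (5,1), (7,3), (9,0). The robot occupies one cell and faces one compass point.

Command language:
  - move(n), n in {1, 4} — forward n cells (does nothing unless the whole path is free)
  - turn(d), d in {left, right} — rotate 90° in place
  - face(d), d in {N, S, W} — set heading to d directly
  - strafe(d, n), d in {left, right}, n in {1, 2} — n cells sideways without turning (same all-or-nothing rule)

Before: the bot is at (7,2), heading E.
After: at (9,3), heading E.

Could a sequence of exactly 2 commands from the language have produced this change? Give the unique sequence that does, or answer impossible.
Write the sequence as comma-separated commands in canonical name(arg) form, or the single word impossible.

impossible

every 2-command combo misses the target.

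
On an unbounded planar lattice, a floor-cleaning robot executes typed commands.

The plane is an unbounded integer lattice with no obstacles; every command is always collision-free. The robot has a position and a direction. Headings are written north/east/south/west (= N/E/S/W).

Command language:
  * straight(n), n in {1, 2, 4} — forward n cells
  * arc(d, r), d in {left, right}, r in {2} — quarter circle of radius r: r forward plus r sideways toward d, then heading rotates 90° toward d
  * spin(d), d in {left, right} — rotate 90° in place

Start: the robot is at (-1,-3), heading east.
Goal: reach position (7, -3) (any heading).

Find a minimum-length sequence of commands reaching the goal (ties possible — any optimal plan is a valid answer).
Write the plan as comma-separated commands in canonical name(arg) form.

straight(4), straight(4)

t0: at (-1,-3), heading east
t=1 straight(4) ⇒ at (3,-3), heading east
t=2 straight(4) ⇒ at (7,-3), heading east
nothing shorter than 2 reaches the goal.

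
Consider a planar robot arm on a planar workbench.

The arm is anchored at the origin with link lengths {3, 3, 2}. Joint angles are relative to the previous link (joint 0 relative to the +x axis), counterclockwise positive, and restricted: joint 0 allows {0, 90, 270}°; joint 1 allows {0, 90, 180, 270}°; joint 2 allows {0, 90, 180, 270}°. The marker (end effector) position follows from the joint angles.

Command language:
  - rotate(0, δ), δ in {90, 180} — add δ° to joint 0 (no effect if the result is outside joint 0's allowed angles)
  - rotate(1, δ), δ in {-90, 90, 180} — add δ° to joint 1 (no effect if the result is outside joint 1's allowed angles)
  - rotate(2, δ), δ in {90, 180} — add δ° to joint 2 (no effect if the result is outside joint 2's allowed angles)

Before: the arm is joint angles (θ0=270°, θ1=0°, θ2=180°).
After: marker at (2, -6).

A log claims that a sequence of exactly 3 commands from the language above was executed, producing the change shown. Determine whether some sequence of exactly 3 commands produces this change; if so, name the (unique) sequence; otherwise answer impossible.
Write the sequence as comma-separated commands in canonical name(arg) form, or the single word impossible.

rotate(2, 90), rotate(2, 90), rotate(2, 90)

initial: joint angles (θ0=270°, θ1=0°, θ2=180°)
step 1 (rotate(2, 90)): joint angles (θ0=270°, θ1=0°, θ2=270°)
step 2 (rotate(2, 90)): joint angles (θ0=270°, θ1=0°, θ2=0°)
step 3 (rotate(2, 90)): joint angles (θ0=270°, θ1=0°, θ2=90°)
all 343 alternatives checked — unique.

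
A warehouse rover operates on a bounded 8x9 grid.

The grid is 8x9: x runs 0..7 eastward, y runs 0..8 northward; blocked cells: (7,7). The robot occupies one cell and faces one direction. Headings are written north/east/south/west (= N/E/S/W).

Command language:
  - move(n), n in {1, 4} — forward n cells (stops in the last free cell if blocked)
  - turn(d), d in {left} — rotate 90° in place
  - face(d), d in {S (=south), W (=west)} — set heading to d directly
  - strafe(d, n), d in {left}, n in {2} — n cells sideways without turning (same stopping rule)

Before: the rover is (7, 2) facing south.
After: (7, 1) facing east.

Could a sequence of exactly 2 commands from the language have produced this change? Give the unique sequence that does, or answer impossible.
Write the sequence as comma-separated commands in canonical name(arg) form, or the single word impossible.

move(1), turn(left)

key: running turn(left) before move(1) would end elsewhere — order is forced
from: (7, 2) facing south
1. move(1) → (7, 1) facing south
2. turn(left) → (7, 1) facing east
all 36 alternatives checked — unique.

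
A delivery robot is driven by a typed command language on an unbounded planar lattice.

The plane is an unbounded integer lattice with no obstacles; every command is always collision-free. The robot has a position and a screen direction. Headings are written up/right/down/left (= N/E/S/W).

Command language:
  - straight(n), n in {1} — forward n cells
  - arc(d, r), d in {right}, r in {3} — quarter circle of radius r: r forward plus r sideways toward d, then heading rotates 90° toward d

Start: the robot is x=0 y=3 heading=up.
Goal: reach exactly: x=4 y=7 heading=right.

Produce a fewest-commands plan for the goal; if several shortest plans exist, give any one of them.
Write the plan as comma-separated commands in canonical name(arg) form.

straight(1), arc(right, 3), straight(1)

initial: x=0 y=3 heading=up
step 1 (straight(1)): x=0 y=4 heading=up
step 2 (arc(right, 3)): x=3 y=7 heading=right
step 3 (straight(1)): x=4 y=7 heading=right
nothing shorter than 3 reaches the goal.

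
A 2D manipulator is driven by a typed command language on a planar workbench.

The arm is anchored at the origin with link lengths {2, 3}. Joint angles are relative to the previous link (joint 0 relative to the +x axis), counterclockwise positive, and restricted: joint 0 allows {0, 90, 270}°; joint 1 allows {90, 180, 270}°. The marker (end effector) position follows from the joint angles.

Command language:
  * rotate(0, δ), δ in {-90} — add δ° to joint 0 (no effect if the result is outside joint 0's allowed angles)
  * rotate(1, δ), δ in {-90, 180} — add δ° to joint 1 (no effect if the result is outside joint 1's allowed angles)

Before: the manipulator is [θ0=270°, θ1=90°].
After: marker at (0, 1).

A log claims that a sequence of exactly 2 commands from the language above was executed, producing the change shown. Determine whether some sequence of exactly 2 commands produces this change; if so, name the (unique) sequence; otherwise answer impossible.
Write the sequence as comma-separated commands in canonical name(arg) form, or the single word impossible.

key: order matters: swapping rotate(1, 180) and rotate(1, -90) lands elsewhere
start: [θ0=270°, θ1=90°]
1. rotate(1, 180) → [θ0=270°, θ1=270°]
2. rotate(1, -90) → [θ0=270°, θ1=180°]
no other 2-command option fits: unique.

rotate(1, 180), rotate(1, -90)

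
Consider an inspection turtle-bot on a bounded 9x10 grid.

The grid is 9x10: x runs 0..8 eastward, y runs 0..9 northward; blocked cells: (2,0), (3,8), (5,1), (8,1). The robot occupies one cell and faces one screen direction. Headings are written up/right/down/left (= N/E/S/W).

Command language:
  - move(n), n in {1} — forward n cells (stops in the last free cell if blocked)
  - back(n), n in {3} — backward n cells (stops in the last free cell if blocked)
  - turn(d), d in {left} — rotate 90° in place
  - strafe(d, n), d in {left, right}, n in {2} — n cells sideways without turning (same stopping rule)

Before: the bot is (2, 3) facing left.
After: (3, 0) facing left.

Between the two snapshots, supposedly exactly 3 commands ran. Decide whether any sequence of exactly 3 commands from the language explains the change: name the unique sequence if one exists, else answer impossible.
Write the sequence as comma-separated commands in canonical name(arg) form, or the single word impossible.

impossible

all 125 sequences checked — none match.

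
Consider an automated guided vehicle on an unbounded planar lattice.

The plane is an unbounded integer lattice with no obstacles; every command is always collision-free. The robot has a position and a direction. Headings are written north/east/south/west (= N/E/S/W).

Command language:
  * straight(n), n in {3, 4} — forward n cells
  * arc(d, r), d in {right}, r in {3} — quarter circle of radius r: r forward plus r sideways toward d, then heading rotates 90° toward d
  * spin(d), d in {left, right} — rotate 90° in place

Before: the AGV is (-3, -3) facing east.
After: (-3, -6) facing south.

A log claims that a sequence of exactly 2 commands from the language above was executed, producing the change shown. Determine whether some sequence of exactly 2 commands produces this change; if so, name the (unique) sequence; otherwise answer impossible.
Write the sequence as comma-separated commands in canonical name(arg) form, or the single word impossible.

spin(right), straight(3)

key: position moved to (-3,-6) AND the heading swung to S — translation plus rotation needed
from: (-3, -3) facing east
t=1 spin(right) ⇒ (-3, -3) facing south
t=2 straight(3) ⇒ (-3, -6) facing south
no other 2-command option fits: unique.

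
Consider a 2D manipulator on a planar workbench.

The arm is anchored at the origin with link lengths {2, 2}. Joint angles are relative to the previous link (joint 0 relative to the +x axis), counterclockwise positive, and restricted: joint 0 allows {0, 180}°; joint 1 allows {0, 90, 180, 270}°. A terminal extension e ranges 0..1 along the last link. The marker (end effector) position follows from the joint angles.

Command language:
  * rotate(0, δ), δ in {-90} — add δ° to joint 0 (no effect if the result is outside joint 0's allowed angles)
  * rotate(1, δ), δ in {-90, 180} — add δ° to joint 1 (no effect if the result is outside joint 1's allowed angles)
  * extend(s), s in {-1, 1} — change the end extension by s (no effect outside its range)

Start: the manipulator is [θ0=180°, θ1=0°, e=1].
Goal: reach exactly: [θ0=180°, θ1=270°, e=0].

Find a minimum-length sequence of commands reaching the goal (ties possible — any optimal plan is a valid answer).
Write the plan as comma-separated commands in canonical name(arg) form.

initial: [θ0=180°, θ1=0°, e=1]
1. extend(-1) → [θ0=180°, θ1=0°, e=0]
2. rotate(1, -90) → [θ0=180°, θ1=270°, e=0]
nothing shorter than 2 reaches the goal.

extend(-1), rotate(1, -90)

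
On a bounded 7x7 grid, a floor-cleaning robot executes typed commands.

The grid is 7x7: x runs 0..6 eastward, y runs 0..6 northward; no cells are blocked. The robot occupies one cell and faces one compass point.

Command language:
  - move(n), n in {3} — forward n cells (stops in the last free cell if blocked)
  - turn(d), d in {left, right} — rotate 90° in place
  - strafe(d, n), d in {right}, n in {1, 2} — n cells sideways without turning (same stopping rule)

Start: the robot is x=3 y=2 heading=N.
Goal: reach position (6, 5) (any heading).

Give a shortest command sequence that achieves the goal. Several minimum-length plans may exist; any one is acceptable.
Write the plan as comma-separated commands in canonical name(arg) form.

begin: x=3 y=2 heading=N
1. strafe(right, 1) → x=4 y=2 heading=N
2. move(3) → x=4 y=5 heading=N
3. strafe(right, 2) → x=6 y=5 heading=N
shorter routes all fall short; 3 is best.

strafe(right, 1), move(3), strafe(right, 2)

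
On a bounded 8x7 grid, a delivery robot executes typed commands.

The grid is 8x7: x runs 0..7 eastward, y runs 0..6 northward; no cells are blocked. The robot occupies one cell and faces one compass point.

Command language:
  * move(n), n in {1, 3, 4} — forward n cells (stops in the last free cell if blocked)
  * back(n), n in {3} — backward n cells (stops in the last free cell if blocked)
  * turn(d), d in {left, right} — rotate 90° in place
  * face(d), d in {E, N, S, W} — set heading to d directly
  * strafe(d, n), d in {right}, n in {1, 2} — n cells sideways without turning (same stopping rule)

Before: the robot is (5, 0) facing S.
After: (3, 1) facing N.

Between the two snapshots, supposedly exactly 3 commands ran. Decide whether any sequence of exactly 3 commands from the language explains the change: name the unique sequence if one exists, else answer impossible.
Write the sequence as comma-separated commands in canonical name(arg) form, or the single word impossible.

key: position moved to (3,1) AND the heading swung to N — translation plus rotation needed
begin: (5, 0) facing S
t=1 strafe(right, 2) ⇒ (3, 0) facing S
t=2 face(N) ⇒ (3, 0) facing N
t=3 move(1) ⇒ (3, 1) facing N
no other 3-command option fits: unique.

strafe(right, 2), face(N), move(1)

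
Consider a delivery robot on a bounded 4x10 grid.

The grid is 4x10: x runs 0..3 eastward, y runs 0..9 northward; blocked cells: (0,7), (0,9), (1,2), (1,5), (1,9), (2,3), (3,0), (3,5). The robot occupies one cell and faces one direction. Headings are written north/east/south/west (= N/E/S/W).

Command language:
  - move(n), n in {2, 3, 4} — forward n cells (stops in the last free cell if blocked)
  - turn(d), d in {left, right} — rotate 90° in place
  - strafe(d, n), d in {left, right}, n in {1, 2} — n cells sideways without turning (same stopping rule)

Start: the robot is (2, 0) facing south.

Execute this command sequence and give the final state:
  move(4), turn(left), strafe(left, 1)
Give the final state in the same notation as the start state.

from: (2, 0) facing south
step 1 (move(4)): (2, 0) facing south
step 2 (turn(left)): (2, 0) facing east
step 3 (strafe(left, 1)): (2, 1) facing east

(2, 1) facing east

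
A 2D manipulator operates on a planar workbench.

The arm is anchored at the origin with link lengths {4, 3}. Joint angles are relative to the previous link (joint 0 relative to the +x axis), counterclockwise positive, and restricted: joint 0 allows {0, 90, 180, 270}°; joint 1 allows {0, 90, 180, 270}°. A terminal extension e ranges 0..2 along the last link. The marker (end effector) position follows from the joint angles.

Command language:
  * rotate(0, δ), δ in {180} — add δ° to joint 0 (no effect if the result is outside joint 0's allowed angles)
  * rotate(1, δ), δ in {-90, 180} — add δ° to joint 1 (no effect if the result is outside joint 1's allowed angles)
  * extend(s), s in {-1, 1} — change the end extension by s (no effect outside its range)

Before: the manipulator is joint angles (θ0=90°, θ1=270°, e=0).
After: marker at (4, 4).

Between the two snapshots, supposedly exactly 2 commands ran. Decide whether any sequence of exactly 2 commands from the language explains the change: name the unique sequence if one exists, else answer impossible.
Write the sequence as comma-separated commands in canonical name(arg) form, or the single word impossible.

extend(-1), extend(1)

key: order matters: swapping extend(-1) and extend(1) lands elsewhere
initial: joint angles (θ0=90°, θ1=270°, e=0)
t=1 extend(-1) ⇒ joint angles (θ0=90°, θ1=270°, e=0)
t=2 extend(1) ⇒ joint angles (θ0=90°, θ1=270°, e=1)
uniquely the one of 25 2-step routes that fits.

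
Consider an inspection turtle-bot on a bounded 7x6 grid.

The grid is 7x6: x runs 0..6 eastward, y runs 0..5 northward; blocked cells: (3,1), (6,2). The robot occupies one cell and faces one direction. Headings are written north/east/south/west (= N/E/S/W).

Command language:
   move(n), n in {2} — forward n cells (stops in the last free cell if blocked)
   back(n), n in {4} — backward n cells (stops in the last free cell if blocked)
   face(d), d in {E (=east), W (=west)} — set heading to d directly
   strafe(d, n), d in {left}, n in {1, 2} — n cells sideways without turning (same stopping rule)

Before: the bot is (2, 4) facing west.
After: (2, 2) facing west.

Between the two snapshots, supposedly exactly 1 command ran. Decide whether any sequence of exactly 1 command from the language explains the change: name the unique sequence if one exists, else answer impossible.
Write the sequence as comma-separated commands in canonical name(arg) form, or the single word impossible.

key: still facing W — the one step turns nothing
t0: (2, 4) facing west
step 1 (strafe(left, 2)): (2, 2) facing west
all 6 alternatives checked — unique.

strafe(left, 2)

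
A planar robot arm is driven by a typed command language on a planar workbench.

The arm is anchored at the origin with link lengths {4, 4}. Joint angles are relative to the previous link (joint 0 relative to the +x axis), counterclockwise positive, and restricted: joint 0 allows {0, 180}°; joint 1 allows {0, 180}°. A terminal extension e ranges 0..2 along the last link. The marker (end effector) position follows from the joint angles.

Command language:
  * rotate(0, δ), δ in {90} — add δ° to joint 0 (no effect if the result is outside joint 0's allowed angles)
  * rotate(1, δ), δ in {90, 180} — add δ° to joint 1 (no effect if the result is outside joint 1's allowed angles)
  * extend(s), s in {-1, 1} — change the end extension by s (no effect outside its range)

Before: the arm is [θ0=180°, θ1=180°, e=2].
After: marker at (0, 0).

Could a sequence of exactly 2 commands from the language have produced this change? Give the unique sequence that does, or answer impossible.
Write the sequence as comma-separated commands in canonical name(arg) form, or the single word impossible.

from: [θ0=180°, θ1=180°, e=2]
t=1 extend(-1) ⇒ [θ0=180°, θ1=180°, e=1]
t=2 extend(-1) ⇒ [θ0=180°, θ1=180°, e=0]
all 25 alternatives checked — unique.

extend(-1), extend(-1)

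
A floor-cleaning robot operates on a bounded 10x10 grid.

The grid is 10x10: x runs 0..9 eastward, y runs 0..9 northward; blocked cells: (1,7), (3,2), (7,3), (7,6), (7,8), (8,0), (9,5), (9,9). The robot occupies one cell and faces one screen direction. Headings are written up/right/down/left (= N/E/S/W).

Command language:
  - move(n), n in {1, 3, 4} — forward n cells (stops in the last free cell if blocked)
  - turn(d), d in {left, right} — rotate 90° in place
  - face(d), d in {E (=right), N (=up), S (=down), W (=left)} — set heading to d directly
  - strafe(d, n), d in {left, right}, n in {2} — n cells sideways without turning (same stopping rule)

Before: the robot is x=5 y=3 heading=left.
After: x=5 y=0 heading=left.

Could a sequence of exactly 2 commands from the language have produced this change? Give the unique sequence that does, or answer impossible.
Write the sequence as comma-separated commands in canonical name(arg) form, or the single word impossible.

strafe(left, 2), strafe(left, 2)

key: the second strafe(left, 2) runs into the grid edge before its full distance
t0: x=5 y=3 heading=left
step 1 (strafe(left, 2)): x=5 y=1 heading=left
step 2 (strafe(left, 2)): x=5 y=0 heading=left
uniquely the one of 121 2-step routes that fits.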